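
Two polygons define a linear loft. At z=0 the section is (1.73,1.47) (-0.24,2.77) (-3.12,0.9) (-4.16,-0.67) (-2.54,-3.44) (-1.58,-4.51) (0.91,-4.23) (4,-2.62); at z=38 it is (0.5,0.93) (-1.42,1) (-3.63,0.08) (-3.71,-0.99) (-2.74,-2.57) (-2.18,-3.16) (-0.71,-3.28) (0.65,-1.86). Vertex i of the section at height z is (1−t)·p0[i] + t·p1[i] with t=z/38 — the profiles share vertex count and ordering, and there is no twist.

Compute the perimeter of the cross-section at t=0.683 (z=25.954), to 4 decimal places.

Cross-section at t=0.683: each vertex is (1-t)·p0[i] + t·p1[i].
  v1: (1-0.683)·(1.73,1.47) + 0.683·(0.5,0.93) = (0.8899,1.1012)
  v2: (1-0.683)·(-0.24,2.77) + 0.683·(-1.42,1) = (-1.0459,1.5611)
  v3: (1-0.683)·(-3.12,0.9) + 0.683·(-3.63,0.08) = (-3.4683,0.3399)
  v4: (1-0.683)·(-4.16,-0.67) + 0.683·(-3.71,-0.99) = (-3.8527,-0.8886)
  v5: (1-0.683)·(-2.54,-3.44) + 0.683·(-2.74,-2.57) = (-2.6766,-2.8458)
  v6: (1-0.683)·(-1.58,-4.51) + 0.683·(-2.18,-3.16) = (-1.9898,-3.5880)
  v7: (1-0.683)·(0.91,-4.23) + 0.683·(-0.71,-3.28) = (-0.1965,-3.5812)
  v8: (1-0.683)·(4,-2.62) + 0.683·(0.65,-1.86) = (1.7119,-2.1009)
Perimeter = Σ |v_{i+1} − v_i|:
  edge 1→2: √(-1.9359² + 0.4599²) = 1.9897 (running 1.9897)
  edge 2→3: √(-2.4224² + -1.2211²) = 2.7128 (running 4.7025)
  edge 3→4: √(-0.3843² + -1.2285²) = 1.2872 (running 5.9897)
  edge 4→5: √(1.1761² + -1.9572²) = 2.2834 (running 8.2731)
  edge 5→6: √(0.6868² + -0.7422²) = 1.0112 (running 9.2843)
  edge 6→7: √(1.7933² + 0.0068²) = 1.7934 (running 11.0776)
  edge 7→8: √(1.9084² + 1.4802²) = 2.4152 (running 13.4928)
  edge 8→1: √(-0.8220² + 3.2021²) = 3.3059 (running 16.7988)
Perimeter = 16.7988

Perimeter at t=0.683: 16.7988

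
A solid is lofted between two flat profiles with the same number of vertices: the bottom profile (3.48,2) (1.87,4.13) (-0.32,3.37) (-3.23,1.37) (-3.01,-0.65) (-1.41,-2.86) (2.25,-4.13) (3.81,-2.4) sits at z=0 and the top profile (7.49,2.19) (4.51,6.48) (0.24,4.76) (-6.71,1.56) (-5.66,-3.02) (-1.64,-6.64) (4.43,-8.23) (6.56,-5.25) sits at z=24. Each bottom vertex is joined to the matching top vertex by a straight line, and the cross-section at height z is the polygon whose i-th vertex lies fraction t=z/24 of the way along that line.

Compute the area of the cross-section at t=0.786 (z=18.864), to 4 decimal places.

Cross-section at t=0.786: each vertex is (1-t)·p0[i] + t·p1[i].
  v1: (1-0.786)·(3.48,2) + 0.786·(7.49,2.19) = (6.6319,2.1493)
  v2: (1-0.786)·(1.87,4.13) + 0.786·(4.51,6.48) = (3.9450,5.9771)
  v3: (1-0.786)·(-0.32,3.37) + 0.786·(0.24,4.76) = (0.1202,4.4625)
  v4: (1-0.786)·(-3.23,1.37) + 0.786·(-6.71,1.56) = (-5.9653,1.5193)
  v5: (1-0.786)·(-3.01,-0.65) + 0.786·(-5.66,-3.02) = (-5.0929,-2.5128)
  v6: (1-0.786)·(-1.41,-2.86) + 0.786·(-1.64,-6.64) = (-1.5908,-5.8311)
  v7: (1-0.786)·(2.25,-4.13) + 0.786·(4.43,-8.23) = (3.9635,-7.3526)
  v8: (1-0.786)·(3.81,-2.4) + 0.786·(6.56,-5.25) = (5.9715,-4.6401)
Shoelace sum Σ(x_i·y_{i+1} − x_{i+1}·y_i):
  i=1: 6.6319·5.9771 − 3.9450·2.1493 = +31.1601 (running +31.1601)
  i=2: 3.9450·4.4625 − 0.1202·5.9771 = +16.8867 (running +48.0467)
  i=3: 0.1202·1.5193 − -5.9653·4.4625 = +26.8029 (running +74.8496)
  i=4: -5.9653·-2.5128 − -5.0929·1.5193 = +22.7275 (running +97.5771)
  i=5: -5.0929·-5.8311 − -1.5908·-2.5128 = +25.6998 (running +123.2769)
  i=6: -1.5908·-7.3526 − 3.9635·-5.8311 = +34.8077 (running +158.0846)
  i=7: 3.9635·-4.6401 − 5.9715·-7.3526 = +25.5151 (running +183.5997)
  i=8: 5.9715·2.1493 − 6.6319·-4.6401 = +43.6073 (running +227.2070)
Area = |Σ|/2 = |227.2070|/2 = 113.6035

Area at t=0.786: 113.6035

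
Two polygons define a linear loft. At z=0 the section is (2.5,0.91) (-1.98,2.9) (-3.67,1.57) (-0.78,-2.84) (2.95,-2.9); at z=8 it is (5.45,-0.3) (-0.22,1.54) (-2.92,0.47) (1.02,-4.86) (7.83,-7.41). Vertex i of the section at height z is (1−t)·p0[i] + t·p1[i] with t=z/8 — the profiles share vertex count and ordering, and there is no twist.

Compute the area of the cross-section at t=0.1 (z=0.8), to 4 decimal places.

Area at t=0.1: 26.4055

Cross-section at t=0.1: each vertex is (1-t)·p0[i] + t·p1[i].
  v1: (1-0.1)·(2.5,0.91) + 0.1·(5.45,-0.3) = (2.7950,0.7890)
  v2: (1-0.1)·(-1.98,2.9) + 0.1·(-0.22,1.54) = (-1.8040,2.7640)
  v3: (1-0.1)·(-3.67,1.57) + 0.1·(-2.92,0.47) = (-3.5950,1.4600)
  v4: (1-0.1)·(-0.78,-2.84) + 0.1·(1.02,-4.86) = (-0.6000,-3.0420)
  v5: (1-0.1)·(2.95,-2.9) + 0.1·(7.83,-7.41) = (3.4380,-3.3510)
Shoelace sum Σ(x_i·y_{i+1} − x_{i+1}·y_i):
  i=1: 2.7950·2.7640 − -1.8040·0.7890 = +9.1487 (running +9.1487)
  i=2: -1.8040·1.4600 − -3.5950·2.7640 = +7.3027 (running +16.4515)
  i=3: -3.5950·-3.0420 − -0.6000·1.4600 = +11.8120 (running +28.2635)
  i=4: -0.6000·-3.3510 − 3.4380·-3.0420 = +12.4690 (running +40.7325)
  i=5: 3.4380·0.7890 − 2.7950·-3.3510 = +12.0786 (running +52.8111)
Area = |Σ|/2 = |52.8111|/2 = 26.4055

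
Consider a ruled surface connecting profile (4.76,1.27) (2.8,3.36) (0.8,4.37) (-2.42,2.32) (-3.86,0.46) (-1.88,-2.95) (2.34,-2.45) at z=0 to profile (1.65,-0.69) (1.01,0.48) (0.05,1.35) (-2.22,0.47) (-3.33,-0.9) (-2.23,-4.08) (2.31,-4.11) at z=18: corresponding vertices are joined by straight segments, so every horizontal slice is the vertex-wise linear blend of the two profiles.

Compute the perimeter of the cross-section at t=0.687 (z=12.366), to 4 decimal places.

Perimeter at t=0.687: 19.6769

Cross-section at t=0.687: each vertex is (1-t)·p0[i] + t·p1[i].
  v1: (1-0.687)·(4.76,1.27) + 0.687·(1.65,-0.69) = (2.6234,-0.0765)
  v2: (1-0.687)·(2.8,3.36) + 0.687·(1.01,0.48) = (1.5703,1.3814)
  v3: (1-0.687)·(0.8,4.37) + 0.687·(0.05,1.35) = (0.2847,2.2953)
  v4: (1-0.687)·(-2.42,2.32) + 0.687·(-2.22,0.47) = (-2.2826,1.0490)
  v5: (1-0.687)·(-3.86,0.46) + 0.687·(-3.33,-0.9) = (-3.4959,-0.4743)
  v6: (1-0.687)·(-1.88,-2.95) + 0.687·(-2.23,-4.08) = (-2.1204,-3.7263)
  v7: (1-0.687)·(2.34,-2.45) + 0.687·(2.31,-4.11) = (2.3194,-3.5904)
Perimeter = Σ |v_{i+1} − v_i|:
  edge 1→2: √(-1.0532² + 1.4580²) = 1.7986 (running 1.7986)
  edge 2→3: √(-1.2855² + 0.9138²) = 1.5772 (running 3.3758)
  edge 3→4: √(-2.5673² + -1.2462²) = 2.8538 (running 6.2296)
  edge 4→5: √(-1.2133² + -1.5234²) = 1.9475 (running 8.1771)
  edge 5→6: √(1.3754² + -3.2520²) = 3.5309 (running 11.7080)
  edge 6→7: √(4.4398² + 0.1359²) = 4.4419 (running 16.1499)
  edge 7→1: √(0.3040² + 3.5139²) = 3.5270 (running 19.6769)
Perimeter = 19.6769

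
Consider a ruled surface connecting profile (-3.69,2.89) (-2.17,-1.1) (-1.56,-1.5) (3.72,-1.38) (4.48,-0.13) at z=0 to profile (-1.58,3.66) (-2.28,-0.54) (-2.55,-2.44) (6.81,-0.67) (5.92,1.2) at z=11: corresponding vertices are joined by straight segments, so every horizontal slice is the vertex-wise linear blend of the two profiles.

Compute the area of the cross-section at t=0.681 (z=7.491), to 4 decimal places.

Area at t=0.681: 28.3783

Cross-section at t=0.681: each vertex is (1-t)·p0[i] + t·p1[i].
  v1: (1-0.681)·(-3.69,2.89) + 0.681·(-1.58,3.66) = (-2.2531,3.4144)
  v2: (1-0.681)·(-2.17,-1.1) + 0.681·(-2.28,-0.54) = (-2.2449,-0.7186)
  v3: (1-0.681)·(-1.56,-1.5) + 0.681·(-2.55,-2.44) = (-2.2342,-2.1401)
  v4: (1-0.681)·(3.72,-1.38) + 0.681·(6.81,-0.67) = (5.8243,-0.8965)
  v5: (1-0.681)·(4.48,-0.13) + 0.681·(5.92,1.2) = (5.4606,0.7757)
Shoelace sum Σ(x_i·y_{i+1} − x_{i+1}·y_i):
  i=1: -2.2531·-0.7186 − -2.2449·3.4144 = +9.2841 (running +9.2841)
  i=2: -2.2449·-2.1401 − -2.2342·-0.7186 = +3.1988 (running +12.4830)
  i=3: -2.2342·-0.8965 − 5.8243·-2.1401 = +14.4677 (running +26.9507)
  i=4: 5.8243·0.7757 − 5.4606·-0.8965 = +9.4135 (running +36.3642)
  i=5: 5.4606·3.4144 − -2.2531·0.7757 = +20.3924 (running +56.7566)
Area = |Σ|/2 = |56.7566|/2 = 28.3783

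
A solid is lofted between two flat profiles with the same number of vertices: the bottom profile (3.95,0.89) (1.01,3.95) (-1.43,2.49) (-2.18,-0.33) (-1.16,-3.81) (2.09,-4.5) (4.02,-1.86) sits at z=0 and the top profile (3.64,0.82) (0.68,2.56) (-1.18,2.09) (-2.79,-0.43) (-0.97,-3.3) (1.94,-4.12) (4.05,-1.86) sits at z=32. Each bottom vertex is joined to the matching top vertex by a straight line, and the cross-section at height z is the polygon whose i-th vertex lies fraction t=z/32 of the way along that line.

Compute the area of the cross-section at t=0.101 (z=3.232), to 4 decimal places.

Cross-section at t=0.101: each vertex is (1-t)·p0[i] + t·p1[i].
  v1: (1-0.101)·(3.95,0.89) + 0.101·(3.64,0.82) = (3.9187,0.8829)
  v2: (1-0.101)·(1.01,3.95) + 0.101·(0.68,2.56) = (0.9767,3.8096)
  v3: (1-0.101)·(-1.43,2.49) + 0.101·(-1.18,2.09) = (-1.4047,2.4496)
  v4: (1-0.101)·(-2.18,-0.33) + 0.101·(-2.79,-0.43) = (-2.2416,-0.3401)
  v5: (1-0.101)·(-1.16,-3.81) + 0.101·(-0.97,-3.3) = (-1.1408,-3.7585)
  v6: (1-0.101)·(2.09,-4.5) + 0.101·(1.94,-4.12) = (2.0748,-4.4616)
  v7: (1-0.101)·(4.02,-1.86) + 0.101·(4.05,-1.86) = (4.0230,-1.8600)
Shoelace sum Σ(x_i·y_{i+1} − x_{i+1}·y_i):
  i=1: 3.9187·3.8096 − 0.9767·0.8829 = +14.0663 (running +14.0663)
  i=2: 0.9767·2.4496 − -1.4047·3.8096 = +7.7440 (running +21.8103)
  i=3: -1.4047·-0.3401 − -2.2416·2.4496 = +5.9688 (running +27.7792)
  i=4: -2.2416·-3.7585 − -1.1408·-0.3401 = +8.0371 (running +35.8162)
  i=5: -1.1408·-4.4616 − 2.0748·-3.7585 = +12.8882 (running +48.7044)
  i=6: 2.0748·-1.8600 − 4.0230·-4.4616 = +14.0900 (running +62.7944)
  i=7: 4.0230·0.8829 − 3.9187·-1.8600 = +10.8408 (running +73.6352)
Area = |Σ|/2 = |73.6352|/2 = 36.8176

Area at t=0.101: 36.8176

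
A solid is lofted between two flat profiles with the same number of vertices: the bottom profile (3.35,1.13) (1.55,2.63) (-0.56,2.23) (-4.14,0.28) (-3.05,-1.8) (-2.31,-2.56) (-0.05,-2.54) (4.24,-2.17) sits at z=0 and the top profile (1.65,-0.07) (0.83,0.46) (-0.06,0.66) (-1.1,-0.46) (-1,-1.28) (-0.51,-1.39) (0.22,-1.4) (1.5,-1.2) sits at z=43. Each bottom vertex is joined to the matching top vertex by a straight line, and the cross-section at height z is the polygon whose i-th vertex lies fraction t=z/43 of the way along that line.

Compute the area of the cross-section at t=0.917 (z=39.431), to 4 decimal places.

Cross-section at t=0.917: each vertex is (1-t)·p0[i] + t·p1[i].
  v1: (1-0.917)·(3.35,1.13) + 0.917·(1.65,-0.07) = (1.7911,0.0296)
  v2: (1-0.917)·(1.55,2.63) + 0.917·(0.83,0.46) = (0.8898,0.6401)
  v3: (1-0.917)·(-0.56,2.23) + 0.917·(-0.06,0.66) = (-0.1015,0.7903)
  v4: (1-0.917)·(-4.14,0.28) + 0.917·(-1.1,-0.46) = (-1.3523,-0.3986)
  v5: (1-0.917)·(-3.05,-1.8) + 0.917·(-1,-1.28) = (-1.1702,-1.3232)
  v6: (1-0.917)·(-2.31,-2.56) + 0.917·(-0.51,-1.39) = (-0.6594,-1.4871)
  v7: (1-0.917)·(-0.05,-2.54) + 0.917·(0.22,-1.4) = (0.1976,-1.4946)
  v8: (1-0.917)·(4.24,-2.17) + 0.917·(1.5,-1.2) = (1.7274,-1.2805)
Shoelace sum Σ(x_i·y_{i+1} − x_{i+1}·y_i):
  i=1: 1.7911·0.6401 − 0.8898·0.0296 = +1.1202 (running +1.1202)
  i=2: 0.8898·0.7903 − -0.1015·0.6401 = +0.7682 (running +1.8883)
  i=3: -0.1015·-0.3986 − -1.3523·0.7903 = +1.1092 (running +2.9975)
  i=4: -1.3523·-1.3232 − -1.1702·-0.3986 = +1.3229 (running +4.3205)
  i=5: -1.1702·-1.4871 − -0.6594·-1.3232 = +0.8677 (running +5.1881)
  i=6: -0.6594·-1.4946 − 0.1976·-1.4871 = +1.2794 (running +6.4675)
  i=7: 0.1976·-1.2805 − 1.7274·-1.4946 = +2.3288 (running +8.7963)
  i=8: 1.7274·0.0296 − 1.7911·-1.2805 = +2.3447 (running +11.1410)
Area = |Σ|/2 = |11.1410|/2 = 5.5705

Area at t=0.917: 5.5705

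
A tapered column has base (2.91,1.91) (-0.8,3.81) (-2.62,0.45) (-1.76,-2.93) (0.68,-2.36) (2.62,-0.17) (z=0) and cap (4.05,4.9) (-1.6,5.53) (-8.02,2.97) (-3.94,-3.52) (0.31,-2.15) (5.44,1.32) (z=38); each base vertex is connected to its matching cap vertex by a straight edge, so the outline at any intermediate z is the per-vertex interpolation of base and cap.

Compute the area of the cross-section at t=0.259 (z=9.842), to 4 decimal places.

Cross-section at t=0.259: each vertex is (1-t)·p0[i] + t·p1[i].
  v1: (1-0.259)·(2.91,1.91) + 0.259·(4.05,4.9) = (3.2053,2.6844)
  v2: (1-0.259)·(-0.8,3.81) + 0.259·(-1.6,5.53) = (-1.0072,4.2555)
  v3: (1-0.259)·(-2.62,0.45) + 0.259·(-8.02,2.97) = (-4.0186,1.1027)
  v4: (1-0.259)·(-1.76,-2.93) + 0.259·(-3.94,-3.52) = (-2.3246,-3.0828)
  v5: (1-0.259)·(0.68,-2.36) + 0.259·(0.31,-2.15) = (0.5842,-2.3056)
  v6: (1-0.259)·(2.62,-0.17) + 0.259·(5.44,1.32) = (3.3504,0.2159)
Shoelace sum Σ(x_i·y_{i+1} − x_{i+1}·y_i):
  i=1: 3.2053·4.2555 − -1.0072·2.6844 = +16.3437 (running +16.3437)
  i=2: -1.0072·1.1027 − -4.0186·4.2555 = +15.9905 (running +32.3341)
  i=3: -4.0186·-3.0828 − -2.3246·1.1027 = +14.9519 (running +47.2860)
  i=4: -2.3246·-2.3056 − 0.5842·-3.0828 = +7.1606 (running +54.4466)
  i=5: 0.5842·0.2159 − 3.3504·-2.3056 = +7.8508 (running +62.2974)
  i=6: 3.3504·2.6844 − 3.2053·0.2159 = +8.3017 (running +70.5991)
Area = |Σ|/2 = |70.5991|/2 = 35.2995

Area at t=0.259: 35.2995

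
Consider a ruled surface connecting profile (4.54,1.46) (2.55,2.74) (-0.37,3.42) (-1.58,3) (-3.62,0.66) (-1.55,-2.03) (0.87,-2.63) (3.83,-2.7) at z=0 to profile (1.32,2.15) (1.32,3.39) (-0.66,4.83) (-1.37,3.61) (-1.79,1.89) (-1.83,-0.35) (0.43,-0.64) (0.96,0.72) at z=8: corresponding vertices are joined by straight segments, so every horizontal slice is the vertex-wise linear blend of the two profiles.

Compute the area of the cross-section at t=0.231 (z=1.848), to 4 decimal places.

Cross-section at t=0.231: each vertex is (1-t)·p0[i] + t·p1[i].
  v1: (1-0.231)·(4.54,1.46) + 0.231·(1.32,2.15) = (3.7962,1.6194)
  v2: (1-0.231)·(2.55,2.74) + 0.231·(1.32,3.39) = (2.2659,2.8902)
  v3: (1-0.231)·(-0.37,3.42) + 0.231·(-0.66,4.83) = (-0.4370,3.7457)
  v4: (1-0.231)·(-1.58,3) + 0.231·(-1.37,3.61) = (-1.5315,3.1409)
  v5: (1-0.231)·(-3.62,0.66) + 0.231·(-1.79,1.89) = (-3.1973,0.9441)
  v6: (1-0.231)·(-1.55,-2.03) + 0.231·(-1.83,-0.35) = (-1.6147,-1.6419)
  v7: (1-0.231)·(0.87,-2.63) + 0.231·(0.43,-0.64) = (0.7684,-2.1703)
  v8: (1-0.231)·(3.83,-2.7) + 0.231·(0.96,0.72) = (3.1670,-1.9100)
Shoelace sum Σ(x_i·y_{i+1} − x_{i+1}·y_i):
  i=1: 3.7962·2.8902 − 2.2659·1.6194 = +7.3022 (running +7.3022)
  i=2: 2.2659·3.7457 − -0.4370·2.8902 = +9.7503 (running +17.0525)
  i=3: -0.4370·3.1409 − -1.5315·3.7457 = +4.3640 (running +21.4164)
  i=4: -1.5315·0.9441 − -3.1973·3.1409 = +8.5964 (running +30.0128)
  i=5: -3.1973·-1.6419 − -1.6147·0.9441 = +6.7741 (running +36.7870)
  i=6: -1.6147·-2.1703 − 0.7684·-1.6419 = +4.7659 (running +41.5529)
  i=7: 0.7684·-1.9100 − 3.1670·-2.1703 = +5.4059 (running +46.9588)
  i=8: 3.1670·1.6194 − 3.7962·-1.9100 = +12.3793 (running +59.3381)
Area = |Σ|/2 = |59.3381|/2 = 29.6690

Area at t=0.231: 29.6690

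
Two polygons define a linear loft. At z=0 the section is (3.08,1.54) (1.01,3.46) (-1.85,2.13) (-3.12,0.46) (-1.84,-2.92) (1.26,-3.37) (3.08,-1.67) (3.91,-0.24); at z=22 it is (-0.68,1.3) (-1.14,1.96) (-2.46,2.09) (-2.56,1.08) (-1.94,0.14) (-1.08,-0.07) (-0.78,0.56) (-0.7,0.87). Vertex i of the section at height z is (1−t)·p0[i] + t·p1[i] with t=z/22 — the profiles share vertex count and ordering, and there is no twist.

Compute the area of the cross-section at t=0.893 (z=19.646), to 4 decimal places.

Area at t=0.893: 4.6300

Cross-section at t=0.893: each vertex is (1-t)·p0[i] + t·p1[i].
  v1: (1-0.893)·(3.08,1.54) + 0.893·(-0.68,1.3) = (-0.2777,1.3257)
  v2: (1-0.893)·(1.01,3.46) + 0.893·(-1.14,1.96) = (-0.9099,2.1205)
  v3: (1-0.893)·(-1.85,2.13) + 0.893·(-2.46,2.09) = (-2.3947,2.0943)
  v4: (1-0.893)·(-3.12,0.46) + 0.893·(-2.56,1.08) = (-2.6199,1.0137)
  v5: (1-0.893)·(-1.84,-2.92) + 0.893·(-1.94,0.14) = (-1.9293,-0.1874)
  v6: (1-0.893)·(1.26,-3.37) + 0.893·(-1.08,-0.07) = (-0.8296,-0.4231)
  v7: (1-0.893)·(3.08,-1.67) + 0.893·(-0.78,0.56) = (-0.3670,0.3214)
  v8: (1-0.893)·(3.91,-0.24) + 0.893·(-0.7,0.87) = (-0.2067,0.7512)
Shoelace sum Σ(x_i·y_{i+1} − x_{i+1}·y_i):
  i=1: -0.2777·2.1205 − -0.9099·1.3257 = +0.6175 (running +0.6175)
  i=2: -0.9099·2.0943 − -2.3947·2.1205 = +3.1723 (running +3.7898)
  i=3: -2.3947·1.0137 − -2.6199·2.0943 = +3.0594 (running +6.8492)
  i=4: -2.6199·-0.1874 − -1.9293·1.0137 = +2.4467 (running +9.2959)
  i=5: -1.9293·-0.4231 − -0.8296·-0.1874 = +0.6608 (running +9.9567)
  i=6: -0.8296·0.3214 − -0.3670·-0.4231 = -0.4219 (running +9.5348)
  i=7: -0.3670·0.7512 − -0.2067·0.3214 = -0.2092 (running +9.3256)
  i=8: -0.2067·1.3257 − -0.2777·0.7512 = -0.0655 (running +9.2601)
Area = |Σ|/2 = |9.2601|/2 = 4.6300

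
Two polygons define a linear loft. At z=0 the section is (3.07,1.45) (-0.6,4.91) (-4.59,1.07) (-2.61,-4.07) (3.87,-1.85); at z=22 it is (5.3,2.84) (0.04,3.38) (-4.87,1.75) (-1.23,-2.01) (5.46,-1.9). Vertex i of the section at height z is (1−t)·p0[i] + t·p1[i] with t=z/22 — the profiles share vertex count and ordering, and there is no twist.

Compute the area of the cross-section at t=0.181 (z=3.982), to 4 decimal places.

Area at t=0.181: 45.5529

Cross-section at t=0.181: each vertex is (1-t)·p0[i] + t·p1[i].
  v1: (1-0.181)·(3.07,1.45) + 0.181·(5.3,2.84) = (3.4736,1.7016)
  v2: (1-0.181)·(-0.6,4.91) + 0.181·(0.04,3.38) = (-0.4842,4.6331)
  v3: (1-0.181)·(-4.59,1.07) + 0.181·(-4.87,1.75) = (-4.6407,1.1931)
  v4: (1-0.181)·(-2.61,-4.07) + 0.181·(-1.23,-2.01) = (-2.3602,-3.6971)
  v5: (1-0.181)·(3.87,-1.85) + 0.181·(5.46,-1.9) = (4.1578,-1.8590)
Shoelace sum Σ(x_i·y_{i+1} − x_{i+1}·y_i):
  i=1: 3.4736·4.6331 − -0.4842·1.7016 = +16.9174 (running +16.9174)
  i=2: -0.4842·1.1931 − -4.6407·4.6331 = +20.9230 (running +37.8404)
  i=3: -4.6407·-3.6971 − -2.3602·1.1931 = +19.9732 (running +57.8135)
  i=4: -2.3602·-1.8590 − 4.1578·-3.6971 = +19.7597 (running +77.5732)
  i=5: 4.1578·1.7016 − 3.4736·-1.8590 = +13.5325 (running +91.1057)
Area = |Σ|/2 = |91.1057|/2 = 45.5529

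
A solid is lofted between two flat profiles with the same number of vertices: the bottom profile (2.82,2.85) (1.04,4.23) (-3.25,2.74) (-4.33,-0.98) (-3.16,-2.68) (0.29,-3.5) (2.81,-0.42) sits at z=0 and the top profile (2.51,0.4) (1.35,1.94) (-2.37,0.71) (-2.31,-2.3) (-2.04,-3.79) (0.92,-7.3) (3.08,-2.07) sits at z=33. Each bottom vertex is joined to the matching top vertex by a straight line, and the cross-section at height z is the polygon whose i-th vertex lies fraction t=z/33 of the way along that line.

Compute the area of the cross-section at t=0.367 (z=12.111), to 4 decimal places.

Cross-section at t=0.367: each vertex is (1-t)·p0[i] + t·p1[i].
  v1: (1-0.367)·(2.82,2.85) + 0.367·(2.51,0.4) = (2.7062,1.9509)
  v2: (1-0.367)·(1.04,4.23) + 0.367·(1.35,1.94) = (1.1538,3.3896)
  v3: (1-0.367)·(-3.25,2.74) + 0.367·(-2.37,0.71) = (-2.9270,1.9950)
  v4: (1-0.367)·(-4.33,-0.98) + 0.367·(-2.31,-2.3) = (-3.5887,-1.4644)
  v5: (1-0.367)·(-3.16,-2.68) + 0.367·(-2.04,-3.79) = (-2.7490,-3.0874)
  v6: (1-0.367)·(0.29,-3.5) + 0.367·(0.92,-7.3) = (0.5212,-4.8946)
  v7: (1-0.367)·(2.81,-0.42) + 0.367·(3.08,-2.07) = (2.9091,-1.0255)
Shoelace sum Σ(x_i·y_{i+1} − x_{i+1}·y_i):
  i=1: 2.7062·3.3896 − 1.1538·1.9509 = +6.9221 (running +6.9221)
  i=2: 1.1538·1.9950 − -2.9270·3.3896 = +12.2232 (running +19.1453)
  i=3: -2.9270·-1.4644 − -3.5887·1.9950 = +11.4458 (running +30.5911)
  i=4: -3.5887·-3.0874 − -2.7490·-1.4644 = +7.0538 (running +37.6449)
  i=5: -2.7490·-4.8946 − 0.5212·-3.0874 = +15.0642 (running +52.7092)
  i=6: 0.5212·-1.0255 − 2.9091·-4.8946 = +13.7043 (running +66.4135)
  i=7: 2.9091·1.9509 − 2.7062·-1.0255 = +8.4506 (running +74.8640)
Area = |Σ|/2 = |74.8640|/2 = 37.4320

Area at t=0.367: 37.4320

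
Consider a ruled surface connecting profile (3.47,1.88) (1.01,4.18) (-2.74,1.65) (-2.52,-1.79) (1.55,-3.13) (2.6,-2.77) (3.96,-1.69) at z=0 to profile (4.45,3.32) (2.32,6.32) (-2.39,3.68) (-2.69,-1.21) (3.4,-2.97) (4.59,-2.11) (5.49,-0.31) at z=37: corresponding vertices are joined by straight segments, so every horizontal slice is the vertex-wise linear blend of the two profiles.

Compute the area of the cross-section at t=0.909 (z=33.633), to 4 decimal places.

Cross-section at t=0.909: each vertex is (1-t)·p0[i] + t·p1[i].
  v1: (1-0.909)·(3.47,1.88) + 0.909·(4.45,3.32) = (4.3608,3.1890)
  v2: (1-0.909)·(1.01,4.18) + 0.909·(2.32,6.32) = (2.2008,6.1253)
  v3: (1-0.909)·(-2.74,1.65) + 0.909·(-2.39,3.68) = (-2.4219,3.4953)
  v4: (1-0.909)·(-2.52,-1.79) + 0.909·(-2.69,-1.21) = (-2.6745,-1.2628)
  v5: (1-0.909)·(1.55,-3.13) + 0.909·(3.4,-2.97) = (3.2317,-2.9846)
  v6: (1-0.909)·(2.6,-2.77) + 0.909·(4.59,-2.11) = (4.4089,-2.1701)
  v7: (1-0.909)·(3.96,-1.69) + 0.909·(5.49,-0.31) = (5.3508,-0.4356)
Shoelace sum Σ(x_i·y_{i+1} − x_{i+1}·y_i):
  i=1: 4.3608·6.1253 − 2.2008·3.1890 = +19.6929 (running +19.6929)
  i=2: 2.2008·3.4953 − -2.4219·6.1253 = +22.5268 (running +42.2197)
  i=3: -2.4219·-1.2628 − -2.6745·3.4953 = +12.4065 (running +54.6262)
  i=4: -2.6745·-2.9846 − 3.2317·-1.2628 = +12.0632 (running +66.6894)
  i=5: 3.2317·-2.1701 − 4.4089·-2.9846 = +6.1458 (running +72.8351)
  i=6: 4.4089·-0.4356 − 5.3508·-2.1701 = +9.6911 (running +82.5262)
  i=7: 5.3508·3.1890 − 4.3608·-0.4356 = +18.9629 (running +101.4891)
Area = |Σ|/2 = |101.4891|/2 = 50.7445

Area at t=0.909: 50.7445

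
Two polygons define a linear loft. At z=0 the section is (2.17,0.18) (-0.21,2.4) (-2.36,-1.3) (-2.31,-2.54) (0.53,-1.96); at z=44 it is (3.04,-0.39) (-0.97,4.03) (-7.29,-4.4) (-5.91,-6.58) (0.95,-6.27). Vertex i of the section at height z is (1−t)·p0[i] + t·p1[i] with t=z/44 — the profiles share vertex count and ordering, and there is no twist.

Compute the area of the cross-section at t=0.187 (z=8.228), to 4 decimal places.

Cross-section at t=0.187: each vertex is (1-t)·p0[i] + t·p1[i].
  v1: (1-0.187)·(2.17,0.18) + 0.187·(3.04,-0.39) = (2.3327,0.0734)
  v2: (1-0.187)·(-0.21,2.4) + 0.187·(-0.97,4.03) = (-0.3521,2.7048)
  v3: (1-0.187)·(-2.36,-1.3) + 0.187·(-7.29,-4.4) = (-3.2819,-1.8797)
  v4: (1-0.187)·(-2.31,-2.54) + 0.187·(-5.91,-6.58) = (-2.9832,-3.2955)
  v5: (1-0.187)·(0.53,-1.96) + 0.187·(0.95,-6.27) = (0.6085,-2.7660)
Shoelace sum Σ(x_i·y_{i+1} − x_{i+1}·y_i):
  i=1: 2.3327·2.7048 − -0.3521·0.0734 = +6.3353 (running +6.3353)
  i=2: -0.3521·-1.8797 − -3.2819·2.7048 = +9.5388 (running +15.8742)
  i=3: -3.2819·-3.2955 − -2.9832·-1.8797 = +5.2079 (running +21.0821)
  i=4: -2.9832·-2.7660 − 0.6085·-3.2955 = +10.2569 (running +31.3390)
  i=5: 0.6085·0.0734 − 2.3327·-2.7660 = +6.4968 (running +37.8358)
Area = |Σ|/2 = |37.8358|/2 = 18.9179

Area at t=0.187: 18.9179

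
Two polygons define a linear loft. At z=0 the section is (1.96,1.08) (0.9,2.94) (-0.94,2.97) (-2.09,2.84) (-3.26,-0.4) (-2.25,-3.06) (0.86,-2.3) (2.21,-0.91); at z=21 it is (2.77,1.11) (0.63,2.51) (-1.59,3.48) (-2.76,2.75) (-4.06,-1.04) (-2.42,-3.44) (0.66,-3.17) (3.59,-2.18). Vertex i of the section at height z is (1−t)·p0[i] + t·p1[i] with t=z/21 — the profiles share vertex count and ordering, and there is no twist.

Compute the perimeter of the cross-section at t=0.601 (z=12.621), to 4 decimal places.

Cross-section at t=0.601: each vertex is (1-t)·p0[i] + t·p1[i].
  v1: (1-0.601)·(1.96,1.08) + 0.601·(2.77,1.11) = (2.4468,1.0980)
  v2: (1-0.601)·(0.9,2.94) + 0.601·(0.63,2.51) = (0.7377,2.6816)
  v3: (1-0.601)·(-0.94,2.97) + 0.601·(-1.59,3.48) = (-1.3307,3.2765)
  v4: (1-0.601)·(-2.09,2.84) + 0.601·(-2.76,2.75) = (-2.4927,2.7859)
  v5: (1-0.601)·(-3.26,-0.4) + 0.601·(-4.06,-1.04) = (-3.7408,-0.7846)
  v6: (1-0.601)·(-2.25,-3.06) + 0.601·(-2.42,-3.44) = (-2.3522,-3.2884)
  v7: (1-0.601)·(0.86,-2.3) + 0.601·(0.66,-3.17) = (0.7398,-2.8229)
  v8: (1-0.601)·(2.21,-0.91) + 0.601·(3.59,-2.18) = (3.0394,-1.6733)
Perimeter = Σ |v_{i+1} − v_i|:
  edge 1→2: √(-1.7091² + 1.5835²) = 2.3299 (running 2.3299)
  edge 2→3: √(-2.0684² + 0.5949²) = 2.1522 (running 4.4822)
  edge 3→4: √(-1.1620² + -0.4906²) = 1.2613 (running 5.7435)
  edge 4→5: √(-1.2481² + -3.5705²) = 3.7824 (running 9.5259)
  edge 5→6: √(1.3886² + -2.5037²) = 2.8630 (running 12.3890)
  edge 6→7: √(3.0920² + 0.4655²) = 3.1268 (running 15.5158)
  edge 7→8: √(2.2996² + 1.1496²) = 2.5709 (running 18.0867)
  edge 8→1: √(-0.5926² + 2.7713²) = 2.8339 (running 20.9206)
Perimeter = 20.9206

Perimeter at t=0.601: 20.9206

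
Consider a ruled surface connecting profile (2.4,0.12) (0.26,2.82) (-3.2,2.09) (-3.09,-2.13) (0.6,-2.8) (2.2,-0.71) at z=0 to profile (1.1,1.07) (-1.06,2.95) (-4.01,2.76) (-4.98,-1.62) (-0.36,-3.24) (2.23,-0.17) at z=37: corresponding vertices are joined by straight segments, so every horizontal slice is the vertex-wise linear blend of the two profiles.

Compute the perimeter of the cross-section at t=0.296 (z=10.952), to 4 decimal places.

Perimeter at t=0.296: 18.9825

Cross-section at t=0.296: each vertex is (1-t)·p0[i] + t·p1[i].
  v1: (1-0.296)·(2.4,0.12) + 0.296·(1.1,1.07) = (2.0152,0.4012)
  v2: (1-0.296)·(0.26,2.82) + 0.296·(-1.06,2.95) = (-0.1307,2.8585)
  v3: (1-0.296)·(-3.2,2.09) + 0.296·(-4.01,2.76) = (-3.4398,2.2883)
  v4: (1-0.296)·(-3.09,-2.13) + 0.296·(-4.98,-1.62) = (-3.6494,-1.9790)
  v5: (1-0.296)·(0.6,-2.8) + 0.296·(-0.36,-3.24) = (0.3158,-2.9302)
  v6: (1-0.296)·(2.2,-0.71) + 0.296·(2.23,-0.17) = (2.2089,-0.5502)
Perimeter = Σ |v_{i+1} − v_i|:
  edge 1→2: √(-2.1459² + 2.4573²) = 3.2624 (running 3.2624)
  edge 2→3: √(-3.3090² + -0.5702²) = 3.3578 (running 6.6202)
  edge 3→4: √(-0.2097² + -4.2674²) = 4.2725 (running 10.8927)
  edge 4→5: √(3.9653² + -0.9512²) = 4.0778 (running 14.9705)
  edge 5→6: √(1.8930² + 2.3801²) = 3.0411 (running 18.0116)
  edge 6→1: √(-0.1937² + 0.9514²) = 0.9709 (running 18.9825)
Perimeter = 18.9825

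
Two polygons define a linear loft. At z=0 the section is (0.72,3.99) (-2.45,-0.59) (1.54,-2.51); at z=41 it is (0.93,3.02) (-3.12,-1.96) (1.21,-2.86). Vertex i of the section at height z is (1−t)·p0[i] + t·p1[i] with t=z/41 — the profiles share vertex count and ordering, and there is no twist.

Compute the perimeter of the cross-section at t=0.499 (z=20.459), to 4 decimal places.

Perimeter at t=0.499: 16.5967

Cross-section at t=0.499: each vertex is (1-t)·p0[i] + t·p1[i].
  v1: (1-0.499)·(0.72,3.99) + 0.499·(0.93,3.02) = (0.8248,3.5060)
  v2: (1-0.499)·(-2.45,-0.59) + 0.499·(-3.12,-1.96) = (-2.7843,-1.2736)
  v3: (1-0.499)·(1.54,-2.51) + 0.499·(1.21,-2.86) = (1.3753,-2.6846)
Perimeter = Σ |v_{i+1} − v_i|:
  edge 1→2: √(-3.6091² + -4.7796²) = 5.9892 (running 5.9892)
  edge 2→3: √(4.1597² + -1.4110²) = 4.3925 (running 10.3816)
  edge 3→1: √(-0.5505² + 6.1906²) = 6.2151 (running 16.5967)
Perimeter = 16.5967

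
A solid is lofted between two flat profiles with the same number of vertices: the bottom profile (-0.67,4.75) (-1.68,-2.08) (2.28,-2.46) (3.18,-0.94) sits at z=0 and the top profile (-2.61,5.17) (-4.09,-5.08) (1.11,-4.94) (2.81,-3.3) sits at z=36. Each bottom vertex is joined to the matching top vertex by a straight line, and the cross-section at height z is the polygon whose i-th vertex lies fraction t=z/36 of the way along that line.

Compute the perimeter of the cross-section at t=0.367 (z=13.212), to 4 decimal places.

Cross-section at t=0.367: each vertex is (1-t)·p0[i] + t·p1[i].
  v1: (1-0.367)·(-0.67,4.75) + 0.367·(-2.61,5.17) = (-1.3820,4.9041)
  v2: (1-0.367)·(-1.68,-2.08) + 0.367·(-4.09,-5.08) = (-2.5645,-3.1810)
  v3: (1-0.367)·(2.28,-2.46) + 0.367·(1.11,-4.94) = (1.8506,-3.3702)
  v4: (1-0.367)·(3.18,-0.94) + 0.367·(2.81,-3.3) = (3.0442,-1.8061)
Perimeter = Σ |v_{i+1} − v_i|:
  edge 1→2: √(-1.1825² + -8.0851²) = 8.1712 (running 8.1712)
  edge 2→3: √(4.4151² + -0.1892²) = 4.4191 (running 12.5903)
  edge 3→4: √(1.1936² + 1.5640²) = 1.9675 (running 14.5577)
  edge 4→1: √(-4.4262² + 6.7103²) = 8.0386 (running 22.5963)
Perimeter = 22.5963

Perimeter at t=0.367: 22.5963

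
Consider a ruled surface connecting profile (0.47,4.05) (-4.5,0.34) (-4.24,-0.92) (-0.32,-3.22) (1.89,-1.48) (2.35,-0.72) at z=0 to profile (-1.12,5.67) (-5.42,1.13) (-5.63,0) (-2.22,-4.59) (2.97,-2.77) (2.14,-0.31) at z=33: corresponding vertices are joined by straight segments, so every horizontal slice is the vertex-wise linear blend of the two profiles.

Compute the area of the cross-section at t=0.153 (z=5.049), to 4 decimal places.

Area at t=0.153: 30.6171

Cross-section at t=0.153: each vertex is (1-t)·p0[i] + t·p1[i].
  v1: (1-0.153)·(0.47,4.05) + 0.153·(-1.12,5.67) = (0.2267,4.2979)
  v2: (1-0.153)·(-4.5,0.34) + 0.153·(-5.42,1.13) = (-4.6408,0.4609)
  v3: (1-0.153)·(-4.24,-0.92) + 0.153·(-5.63,0) = (-4.4527,-0.7792)
  v4: (1-0.153)·(-0.32,-3.22) + 0.153·(-2.22,-4.59) = (-0.6107,-3.4296)
  v5: (1-0.153)·(1.89,-1.48) + 0.153·(2.97,-2.77) = (2.0552,-1.6774)
  v6: (1-0.153)·(2.35,-0.72) + 0.153·(2.14,-0.31) = (2.3179,-0.6573)
Shoelace sum Σ(x_i·y_{i+1} − x_{i+1}·y_i):
  i=1: 0.2267·0.4609 − -4.6408·4.2979 = +20.0498 (running +20.0498)
  i=2: -4.6408·-0.7792 − -4.4527·0.4609 = +5.6684 (running +25.7182)
  i=3: -4.4527·-3.4296 − -0.6107·-0.7792 = +14.7950 (running +40.5132)
  i=4: -0.6107·-1.6774 − 2.0552·-3.4296 = +8.0730 (running +48.5863)
  i=5: 2.0552·-0.6573 − 2.3179·-1.6774 = +2.5371 (running +51.1234)
  i=6: 2.3179·4.2979 − 0.2267·-0.6573 = +10.1109 (running +61.2343)
Area = |Σ|/2 = |61.2343|/2 = 30.6171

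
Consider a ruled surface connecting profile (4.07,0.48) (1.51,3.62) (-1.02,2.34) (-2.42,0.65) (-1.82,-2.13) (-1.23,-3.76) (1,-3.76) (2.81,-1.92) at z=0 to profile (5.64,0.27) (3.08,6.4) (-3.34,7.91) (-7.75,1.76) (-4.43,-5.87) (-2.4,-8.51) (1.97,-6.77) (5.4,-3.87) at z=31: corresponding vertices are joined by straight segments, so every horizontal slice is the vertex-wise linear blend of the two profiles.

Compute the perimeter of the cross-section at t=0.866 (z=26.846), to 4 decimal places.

Perimeter at t=0.866: 42.3273

Cross-section at t=0.866: each vertex is (1-t)·p0[i] + t·p1[i].
  v1: (1-0.866)·(4.07,0.48) + 0.866·(5.64,0.27) = (5.4296,0.2981)
  v2: (1-0.866)·(1.51,3.62) + 0.866·(3.08,6.4) = (2.8696,6.0275)
  v3: (1-0.866)·(-1.02,2.34) + 0.866·(-3.34,7.91) = (-3.0291,7.1636)
  v4: (1-0.866)·(-2.42,0.65) + 0.866·(-7.75,1.76) = (-7.0358,1.6113)
  v5: (1-0.866)·(-1.82,-2.13) + 0.866·(-4.43,-5.87) = (-4.0803,-5.3688)
  v6: (1-0.866)·(-1.23,-3.76) + 0.866·(-2.4,-8.51) = (-2.2432,-7.8735)
  v7: (1-0.866)·(1,-3.76) + 0.866·(1.97,-6.77) = (1.8400,-6.3667)
  v8: (1-0.866)·(2.81,-1.92) + 0.866·(5.4,-3.87) = (5.0529,-3.6087)
Perimeter = Σ |v_{i+1} − v_i|:
  edge 1→2: √(-2.5600² + 5.7293²) = 6.2753 (running 6.2753)
  edge 2→3: √(-5.8987² + 1.1361²) = 6.0072 (running 12.2824)
  edge 3→4: √(-4.0067² + -5.5524²) = 6.8470 (running 19.1295)
  edge 4→5: √(2.9555² + -6.9801²) = 7.5800 (running 26.7095)
  edge 5→6: √(1.8370² + -2.5047²) = 3.1061 (running 29.8156)
  edge 6→7: √(4.0832² + 1.5068²) = 4.3524 (running 34.1680)
  edge 7→8: √(3.2129² + 2.7580²) = 4.2343 (running 38.4023)
  edge 8→1: √(0.3767² + 3.9068²) = 3.9250 (running 42.3273)
Perimeter = 42.3273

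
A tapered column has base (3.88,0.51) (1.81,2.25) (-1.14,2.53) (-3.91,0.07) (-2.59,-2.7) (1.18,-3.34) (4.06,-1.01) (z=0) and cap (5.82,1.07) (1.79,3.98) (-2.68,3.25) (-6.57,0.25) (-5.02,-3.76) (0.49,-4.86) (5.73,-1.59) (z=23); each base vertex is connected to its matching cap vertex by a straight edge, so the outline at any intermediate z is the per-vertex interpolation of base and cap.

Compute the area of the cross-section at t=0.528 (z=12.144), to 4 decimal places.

Area at t=0.528: 53.5621

Cross-section at t=0.528: each vertex is (1-t)·p0[i] + t·p1[i].
  v1: (1-0.528)·(3.88,0.51) + 0.528·(5.82,1.07) = (4.9043,0.8057)
  v2: (1-0.528)·(1.81,2.25) + 0.528·(1.79,3.98) = (1.7994,3.1634)
  v3: (1-0.528)·(-1.14,2.53) + 0.528·(-2.68,3.25) = (-1.9531,2.9102)
  v4: (1-0.528)·(-3.91,0.07) + 0.528·(-6.57,0.25) = (-5.3145,0.1650)
  v5: (1-0.528)·(-2.59,-2.7) + 0.528·(-5.02,-3.76) = (-3.8730,-3.2597)
  v6: (1-0.528)·(1.18,-3.34) + 0.528·(0.49,-4.86) = (0.8157,-4.1426)
  v7: (1-0.528)·(4.06,-1.01) + 0.528·(5.73,-1.59) = (4.9418,-1.3162)
Shoelace sum Σ(x_i·y_{i+1} − x_{i+1}·y_i):
  i=1: 4.9043·3.1634 − 1.7994·0.8057 = +14.0647 (running +14.0647)
  i=2: 1.7994·2.9102 − -1.9531·3.1634 = +11.4152 (running +25.4800)
  i=3: -1.9531·0.1650 − -5.3145·2.9102 = +15.1436 (running +40.6236)
  i=4: -5.3145·-3.2597 − -3.8730·0.1650 = +17.9627 (running +58.5863)
  i=5: -3.8730·-4.1426 − 0.8157·-3.2597 = +18.7032 (running +77.2895)
  i=6: 0.8157·-1.3162 − 4.9418·-4.1426 = +19.3979 (running +96.6874)
  i=7: 4.9418·0.8057 − 4.9043·-1.3162 = +10.4367 (running +107.1241)
Area = |Σ|/2 = |107.1241|/2 = 53.5621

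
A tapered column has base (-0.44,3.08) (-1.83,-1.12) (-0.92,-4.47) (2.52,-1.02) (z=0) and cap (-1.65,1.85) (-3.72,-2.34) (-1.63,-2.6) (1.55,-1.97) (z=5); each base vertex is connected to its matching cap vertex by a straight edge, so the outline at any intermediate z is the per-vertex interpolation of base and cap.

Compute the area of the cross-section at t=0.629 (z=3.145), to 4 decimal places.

Area at t=0.629: 13.7782

Cross-section at t=0.629: each vertex is (1-t)·p0[i] + t·p1[i].
  v1: (1-0.629)·(-0.44,3.08) + 0.629·(-1.65,1.85) = (-1.2011,2.3063)
  v2: (1-0.629)·(-1.83,-1.12) + 0.629·(-3.72,-2.34) = (-3.0188,-1.8874)
  v3: (1-0.629)·(-0.92,-4.47) + 0.629·(-1.63,-2.6) = (-1.3666,-3.2938)
  v4: (1-0.629)·(2.52,-1.02) + 0.629·(1.55,-1.97) = (1.9099,-1.6176)
Shoelace sum Σ(x_i·y_{i+1} − x_{i+1}·y_i):
  i=1: -1.2011·-1.8874 − -3.0188·2.3063 = +9.2293 (running +9.2293)
  i=2: -3.0188·-3.2938 − -1.3666·-1.8874 = +7.3640 (running +16.5933)
  i=3: -1.3666·-1.6176 − 1.9099·-3.2938 = +8.5012 (running +25.0945)
  i=4: 1.9099·2.3063 − -1.2011·-1.6176 = +2.4620 (running +27.5564)
Area = |Σ|/2 = |27.5564|/2 = 13.7782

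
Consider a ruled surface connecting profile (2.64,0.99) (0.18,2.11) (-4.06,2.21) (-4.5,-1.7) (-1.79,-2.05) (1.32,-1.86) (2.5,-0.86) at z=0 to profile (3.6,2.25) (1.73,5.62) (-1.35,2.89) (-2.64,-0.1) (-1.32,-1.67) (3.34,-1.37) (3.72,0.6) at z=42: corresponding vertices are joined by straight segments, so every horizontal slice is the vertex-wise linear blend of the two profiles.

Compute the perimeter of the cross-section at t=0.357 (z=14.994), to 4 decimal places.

Perimeter at t=0.357: 19.9651

Cross-section at t=0.357: each vertex is (1-t)·p0[i] + t·p1[i].
  v1: (1-0.357)·(2.64,0.99) + 0.357·(3.6,2.25) = (2.9827,1.4398)
  v2: (1-0.357)·(0.18,2.11) + 0.357·(1.73,5.62) = (0.7333,3.3631)
  v3: (1-0.357)·(-4.06,2.21) + 0.357·(-1.35,2.89) = (-3.0925,2.4528)
  v4: (1-0.357)·(-4.5,-1.7) + 0.357·(-2.64,-0.1) = (-3.8360,-1.1288)
  v5: (1-0.357)·(-1.79,-2.05) + 0.357·(-1.32,-1.67) = (-1.6222,-1.9143)
  v6: (1-0.357)·(1.32,-1.86) + 0.357·(3.34,-1.37) = (2.0411,-1.6851)
  v7: (1-0.357)·(2.5,-0.86) + 0.357·(3.72,0.6) = (2.9355,-0.3388)
Perimeter = Σ |v_{i+1} − v_i|:
  edge 1→2: √(-2.2494² + 1.9232²) = 2.9595 (running 2.9595)
  edge 2→3: √(-3.8259² + -0.9103²) = 3.9327 (running 6.8922)
  edge 3→4: √(-0.7435² + -3.5816²) = 3.6579 (running 10.5501)
  edge 4→5: √(2.2138² + -0.7855²) = 2.3490 (running 12.8991)
  edge 5→6: √(3.6633² + 0.2293²) = 3.6705 (running 16.5696)
  edge 6→7: √(0.8944² + 1.3463²) = 1.6163 (running 18.1859)
  edge 7→1: √(0.0472² + 1.7786²) = 1.7792 (running 19.9651)
Perimeter = 19.9651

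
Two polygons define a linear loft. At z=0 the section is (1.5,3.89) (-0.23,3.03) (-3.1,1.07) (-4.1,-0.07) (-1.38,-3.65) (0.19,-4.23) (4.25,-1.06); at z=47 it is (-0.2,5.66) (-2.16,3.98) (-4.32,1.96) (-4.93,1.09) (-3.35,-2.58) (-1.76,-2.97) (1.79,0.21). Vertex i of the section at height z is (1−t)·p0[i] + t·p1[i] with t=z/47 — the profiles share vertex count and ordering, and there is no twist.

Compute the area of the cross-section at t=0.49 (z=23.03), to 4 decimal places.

Cross-section at t=0.49: each vertex is (1-t)·p0[i] + t·p1[i].
  v1: (1-0.49)·(1.5,3.89) + 0.49·(-0.2,5.66) = (0.6670,4.7573)
  v2: (1-0.49)·(-0.23,3.03) + 0.49·(-2.16,3.98) = (-1.1757,3.4955)
  v3: (1-0.49)·(-3.1,1.07) + 0.49·(-4.32,1.96) = (-3.6978,1.5061)
  v4: (1-0.49)·(-4.1,-0.07) + 0.49·(-4.93,1.09) = (-4.5067,0.4984)
  v5: (1-0.49)·(-1.38,-3.65) + 0.49·(-3.35,-2.58) = (-2.3453,-3.1257)
  v6: (1-0.49)·(0.19,-4.23) + 0.49·(-1.76,-2.97) = (-0.7655,-3.6126)
  v7: (1-0.49)·(4.25,-1.06) + 0.49·(1.79,0.21) = (3.0446,-0.4377)
Shoelace sum Σ(x_i·y_{i+1} − x_{i+1}·y_i):
  i=1: 0.6670·3.4955 − -1.1757·4.7573 = +7.9247 (running +7.9247)
  i=2: -1.1757·1.5061 − -3.6978·3.4955 = +11.1549 (running +19.0796)
  i=3: -3.6978·0.4984 − -4.5067·1.5061 = +4.9446 (running +24.0242)
  i=4: -4.5067·-3.1257 − -2.3453·0.4984 = +15.2555 (running +39.2796)
  i=5: -2.3453·-3.6126 − -0.7655·-3.1257 = +6.0799 (running +45.3595)
  i=6: -0.7655·-0.4377 − 3.0446·-3.6126 = +11.3340 (running +56.6935)
  i=7: 3.0446·4.7573 − 0.6670·-0.4377 = +14.7760 (running +71.4696)
Area = |Σ|/2 = |71.4696|/2 = 35.7348

Area at t=0.49: 35.7348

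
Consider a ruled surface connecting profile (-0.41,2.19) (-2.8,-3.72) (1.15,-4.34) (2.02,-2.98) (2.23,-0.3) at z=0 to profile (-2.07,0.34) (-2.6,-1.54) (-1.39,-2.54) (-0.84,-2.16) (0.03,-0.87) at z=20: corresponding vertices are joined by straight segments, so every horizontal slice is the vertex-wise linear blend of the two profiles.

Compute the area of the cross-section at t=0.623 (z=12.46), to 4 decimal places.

Cross-section at t=0.623: each vertex is (1-t)·p0[i] + t·p1[i].
  v1: (1-0.623)·(-0.41,2.19) + 0.623·(-2.07,0.34) = (-1.4442,1.0374)
  v2: (1-0.623)·(-2.8,-3.72) + 0.623·(-2.6,-1.54) = (-2.6754,-2.3619)
  v3: (1-0.623)·(1.15,-4.34) + 0.623·(-1.39,-2.54) = (-0.4324,-3.2186)
  v4: (1-0.623)·(2.02,-2.98) + 0.623·(-0.84,-2.16) = (0.2382,-2.4691)
  v5: (1-0.623)·(2.23,-0.3) + 0.623·(0.03,-0.87) = (0.8594,-0.6551)
Shoelace sum Σ(x_i·y_{i+1} − x_{i+1}·y_i):
  i=1: -1.4442·-2.3619 − -2.6754·1.0374 = +6.1865 (running +6.1865)
  i=2: -2.6754·-3.2186 − -0.4324·-2.3619 = +7.5897 (running +13.7763)
  i=3: -0.4324·-2.4691 − 0.2382·-3.2186 = +1.8344 (running +15.6107)
  i=4: 0.2382·-0.6551 − 0.8594·-2.4691 = +1.9659 (running +17.5766)
  i=5: 0.8594·1.0374 − -1.4442·-0.6551 = -0.0545 (running +17.5221)
Area = |Σ|/2 = |17.5221|/2 = 8.7611

Area at t=0.623: 8.7611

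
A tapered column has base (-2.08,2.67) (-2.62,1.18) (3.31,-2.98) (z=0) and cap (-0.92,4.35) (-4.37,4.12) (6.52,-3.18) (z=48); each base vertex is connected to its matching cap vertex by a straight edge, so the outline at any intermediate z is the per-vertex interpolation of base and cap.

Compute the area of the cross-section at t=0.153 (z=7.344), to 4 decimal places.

Area at t=0.153: 6.6244

Cross-section at t=0.153: each vertex is (1-t)·p0[i] + t·p1[i].
  v1: (1-0.153)·(-2.08,2.67) + 0.153·(-0.92,4.35) = (-1.9025,2.9270)
  v2: (1-0.153)·(-2.62,1.18) + 0.153·(-4.37,4.12) = (-2.8878,1.6298)
  v3: (1-0.153)·(3.31,-2.98) + 0.153·(6.52,-3.18) = (3.8011,-3.0106)
Shoelace sum Σ(x_i·y_{i+1} − x_{i+1}·y_i):
  i=1: -1.9025·1.6298 − -2.8878·2.9270 = +5.3518 (running +5.3518)
  i=2: -2.8878·-3.0106 − 3.8011·1.6298 = +2.4987 (running +7.8505)
  i=3: 3.8011·2.9270 − -1.9025·-3.0106 = +5.3983 (running +13.2488)
Area = |Σ|/2 = |13.2488|/2 = 6.6244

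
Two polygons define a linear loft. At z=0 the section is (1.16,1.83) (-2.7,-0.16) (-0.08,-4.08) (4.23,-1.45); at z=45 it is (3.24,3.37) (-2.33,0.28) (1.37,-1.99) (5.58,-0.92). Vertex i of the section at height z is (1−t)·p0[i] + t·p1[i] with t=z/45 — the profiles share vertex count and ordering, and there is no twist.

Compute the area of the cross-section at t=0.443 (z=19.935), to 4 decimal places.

Area at t=0.443: 21.8134

Cross-section at t=0.443: each vertex is (1-t)·p0[i] + t·p1[i].
  v1: (1-0.443)·(1.16,1.83) + 0.443·(3.24,3.37) = (2.0814,2.5122)
  v2: (1-0.443)·(-2.7,-0.16) + 0.443·(-2.33,0.28) = (-2.5361,0.0349)
  v3: (1-0.443)·(-0.08,-4.08) + 0.443·(1.37,-1.99) = (0.5624,-3.1541)
  v4: (1-0.443)·(4.23,-1.45) + 0.443·(5.58,-0.92) = (4.8281,-1.2152)
Shoelace sum Σ(x_i·y_{i+1} − x_{i+1}·y_i):
  i=1: 2.0814·0.0349 − -2.5361·2.5122 = +6.4439 (running +6.4439)
  i=2: -2.5361·-3.1541 − 0.5624·0.0349 = +7.9795 (running +14.4234)
  i=3: 0.5624·-1.2152 − 4.8281·-3.1541 = +14.5449 (running +28.9683)
  i=4: 4.8281·2.5122 − 2.0814·-1.2152 = +14.6585 (running +43.6269)
Area = |Σ|/2 = |43.6269|/2 = 21.8134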